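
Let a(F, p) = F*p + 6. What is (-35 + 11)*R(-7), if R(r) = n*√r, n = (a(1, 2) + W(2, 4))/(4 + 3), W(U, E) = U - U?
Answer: -192*I*√7/7 ≈ -72.569*I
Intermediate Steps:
W(U, E) = 0
a(F, p) = 6 + F*p
n = 8/7 (n = ((6 + 1*2) + 0)/(4 + 3) = ((6 + 2) + 0)/7 = (8 + 0)*(⅐) = 8*(⅐) = 8/7 ≈ 1.1429)
R(r) = 8*√r/7
(-35 + 11)*R(-7) = (-35 + 11)*(8*√(-7)/7) = -192*I*√7/7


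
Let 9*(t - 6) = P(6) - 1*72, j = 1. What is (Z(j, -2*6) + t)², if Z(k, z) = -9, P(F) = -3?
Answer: 1156/9 ≈ 128.44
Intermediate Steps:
t = -7/3 (t = 6 + (-3 - 1*72)/9 = 6 + (-3 - 72)/9 = 6 + (⅑)*(-75) = 6 - 25/3 = -7/3 ≈ -2.3333)
(Z(j, -2*6) + t)² = (-9 - 7/3)² = (-34/3)² = 1156/9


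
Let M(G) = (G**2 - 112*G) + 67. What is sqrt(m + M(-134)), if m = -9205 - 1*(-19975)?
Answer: sqrt(43801) ≈ 209.29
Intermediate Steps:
M(G) = 67 + G**2 - 112*G
m = 10770 (m = -9205 + 19975 = 10770)
sqrt(m + M(-134)) = sqrt(10770 + (67 + (-134)**2 - 112*(-134))) = sqrt(10770 + (67 + 17956 + 15008)) = sqrt(10770 + 33031) = sqrt(43801)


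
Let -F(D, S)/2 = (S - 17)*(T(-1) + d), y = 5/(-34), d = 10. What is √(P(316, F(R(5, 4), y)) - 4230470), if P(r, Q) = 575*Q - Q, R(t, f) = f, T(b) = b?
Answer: 2*I*√292851401/17 ≈ 2013.3*I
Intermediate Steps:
y = -5/34 (y = 5*(-1/34) = -5/34 ≈ -0.14706)
F(D, S) = 306 - 18*S (F(D, S) = -2*(S - 17)*(-1 + 10) = -2*(-17 + S)*9 = -2*(-153 + 9*S) = 306 - 18*S)
P(r, Q) = 574*Q
√(P(316, F(R(5, 4), y)) - 4230470) = √(574*(306 - 18*(-5/34)) - 4230470) = √(574*(306 + 45/17) - 4230470) = √(574*(5247/17) - 4230470) = √(3011778/17 - 4230470) = √(-68906212/17) = 2*I*√292851401/17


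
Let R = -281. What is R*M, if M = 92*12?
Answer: -310224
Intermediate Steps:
M = 1104
R*M = -281*1104 = -310224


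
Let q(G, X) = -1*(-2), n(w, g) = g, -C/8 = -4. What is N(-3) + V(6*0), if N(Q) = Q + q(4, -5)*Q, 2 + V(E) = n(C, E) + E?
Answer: -11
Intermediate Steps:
C = 32 (C = -8*(-4) = 32)
q(G, X) = 2
V(E) = -2 + 2*E (V(E) = -2 + (E + E) = -2 + 2*E)
N(Q) = 3*Q (N(Q) = Q + 2*Q = 3*Q)
N(-3) + V(6*0) = 3*(-3) + (-2 + 2*(6*0)) = -9 + (-2 + 2*0) = -9 + (-2 + 0) = -9 - 2 = -11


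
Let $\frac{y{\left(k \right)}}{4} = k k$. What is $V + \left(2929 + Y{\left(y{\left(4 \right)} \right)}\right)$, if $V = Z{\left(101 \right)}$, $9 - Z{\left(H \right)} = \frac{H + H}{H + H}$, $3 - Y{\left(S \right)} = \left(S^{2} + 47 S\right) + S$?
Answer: $-4228$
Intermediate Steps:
$y{\left(k \right)} = 4 k^{2}$ ($y{\left(k \right)} = 4 k k = 4 k^{2}$)
$Y{\left(S \right)} = 3 - S^{2} - 48 S$ ($Y{\left(S \right)} = 3 - \left(\left(S^{2} + 47 S\right) + S\right) = 3 - \left(S^{2} + 48 S\right) = 3 - S^{2} - 48 S$)
$Z{\left(H \right)} = 8$ ($Z{\left(H \right)} = 9 - \frac{H + H}{H + H} = 9 - \frac{2 H}{2 H} = 9 - 2 H \frac{1}{2 H} = 9 - 1 = 8$)
$V = 8$
$V + \left(2929 + Y{\left(y{\left(4 \right)} \right)}\right) = 8 - \left(-2932 + \left(4 \cdot 4^{2}\right)^{2} + 48 \cdot 4 \cdot 4^{2}\right) = 8 - \left(-2932 + \left(4 \cdot 16\right)^{2} + 48 \cdot 4 \cdot 16\right) = 8 + \left(2929 - 7165\right) = 8 - 4236 = -4228$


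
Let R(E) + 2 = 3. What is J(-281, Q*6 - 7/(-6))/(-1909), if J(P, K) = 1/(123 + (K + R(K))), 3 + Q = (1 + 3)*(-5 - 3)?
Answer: 6/971681 ≈ 6.1749e-6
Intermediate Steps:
R(E) = 1 (R(E) = -2 + 3 = 1)
Q = -35 (Q = -3 + (1 + 3)*(-5 - 3) = -3 + 4*(-8) = -3 - 32 = -35)
J(P, K) = 1/(124 + K) (J(P, K) = 1/(123 + (K + 1)) = 1/(123 + (1 + K)) = 1/(124 + K))
J(-281, Q*6 - 7/(-6))/(-1909) = 1/((124 + (-35*6 - 7/(-6)))*(-1909)) = -1/1909/(124 + (-210 - 7*(-⅙))) = -1/1909/(124 + (-210 + 7/6)) = -1/1909/(124 - 1253/6) = -1/1909/(-509/6) = -6/509*(-1/1909) = 6/971681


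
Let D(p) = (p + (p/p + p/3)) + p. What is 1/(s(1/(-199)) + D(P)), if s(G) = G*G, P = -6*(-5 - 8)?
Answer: 39601/7246984 ≈ 0.0054645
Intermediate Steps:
P = 78 (P = -6*(-13) = 78)
D(p) = 1 + 7*p/3 (D(p) = (p + (1 + p*(⅓))) + p = (p + (1 + p/3)) + p = (1 + 4*p/3) + p = 1 + 7*p/3)
s(G) = G²
1/(s(1/(-199)) + D(P)) = 1/((1/(-199))² + (1 + (7/3)*78)) = 1/((-1/199)² + (1 + 182)) = 1/(1/39601 + 183) = 1/(7246984/39601) = 39601/7246984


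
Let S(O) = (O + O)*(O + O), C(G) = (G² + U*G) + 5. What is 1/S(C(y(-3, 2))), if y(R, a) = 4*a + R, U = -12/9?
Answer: 9/19600 ≈ 0.00045918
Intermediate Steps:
U = -4/3 (U = -12*⅑ = -4/3 ≈ -1.3333)
y(R, a) = R + 4*a
C(G) = 5 + G² - 4*G/3 (C(G) = (G² - 4*G/3) + 5 = 5 + G² - 4*G/3)
S(O) = 4*O² (S(O) = (2*O)*(2*O) = 4*O²)
1/S(C(y(-3, 2))) = 1/(4*(5 + (-3 + 4*2)² - 4*(-3 + 4*2)/3)²) = 1/(4*(5 + (-3 + 8)² - 4*(-3 + 8)/3)²) = 1/(4*(5 + 5² - 4/3*5)²) = 1/(4*(5 + 25 - 20/3)²) = 1/(4*(70/3)²) = 1/(4*(4900/9)) = 1/(19600/9) = 9/19600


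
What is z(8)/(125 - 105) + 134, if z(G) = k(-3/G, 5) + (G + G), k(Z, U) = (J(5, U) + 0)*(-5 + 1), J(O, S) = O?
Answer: 669/5 ≈ 133.80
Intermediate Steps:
k(Z, U) = -20 (k(Z, U) = (5 + 0)*(-5 + 1) = 5*(-4) = -20)
z(G) = -20 + 2*G (z(G) = -20 + (G + G) = -20 + 2*G)
z(8)/(125 - 105) + 134 = (-20 + 2*8)/(125 - 105) + 134 = (-20 + 16)/20 + 134 = -4*1/20 + 134 = -1/5 + 134 = 669/5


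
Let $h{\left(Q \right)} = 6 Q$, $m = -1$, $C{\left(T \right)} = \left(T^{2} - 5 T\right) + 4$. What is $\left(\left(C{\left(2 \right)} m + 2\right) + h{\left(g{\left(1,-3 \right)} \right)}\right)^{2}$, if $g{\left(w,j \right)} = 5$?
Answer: $1156$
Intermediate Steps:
$C{\left(T \right)} = 4 + T^{2} - 5 T$
$\left(\left(C{\left(2 \right)} m + 2\right) + h{\left(g{\left(1,-3 \right)} \right)}\right)^{2} = \left(\left(\left(4 + 2^{2} - 10\right) \left(-1\right) + 2\right) + 6 \cdot 5\right)^{2} = \left(\left(\left(4 + 4 - 10\right) \left(-1\right) + 2\right) + 30\right)^{2} = \left(\left(\left(-2\right) \left(-1\right) + 2\right) + 30\right)^{2} = \left(\left(2 + 2\right) + 30\right)^{2} = \left(4 + 30\right)^{2} = 34^{2} = 1156$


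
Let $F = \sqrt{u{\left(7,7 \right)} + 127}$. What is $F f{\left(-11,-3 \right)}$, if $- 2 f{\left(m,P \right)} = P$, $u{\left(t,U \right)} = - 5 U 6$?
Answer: $\frac{3 i \sqrt{83}}{2} \approx 13.666 i$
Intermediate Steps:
$u{\left(t,U \right)} = - 30 U$
$f{\left(m,P \right)} = - \frac{P}{2}$
$F = i \sqrt{83}$ ($F = \sqrt{\left(-30\right) 7 + 127} = \sqrt{-210 + 127} = \sqrt{-83} = i \sqrt{83} \approx 9.1104 i$)
$F f{\left(-11,-3 \right)} = i \sqrt{83} \left(\left(- \frac{1}{2}\right) \left(-3\right)\right) = i \sqrt{83} \cdot \frac{3}{2} = \frac{3 i \sqrt{83}}{2}$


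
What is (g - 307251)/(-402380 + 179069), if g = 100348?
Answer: 206903/223311 ≈ 0.92652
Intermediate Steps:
(g - 307251)/(-402380 + 179069) = (100348 - 307251)/(-402380 + 179069) = -206903/(-223311) = -206903*(-1/223311) = 206903/223311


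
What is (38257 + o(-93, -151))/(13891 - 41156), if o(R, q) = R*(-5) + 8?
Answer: -7746/5453 ≈ -1.4205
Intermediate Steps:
o(R, q) = 8 - 5*R (o(R, q) = -5*R + 8 = 8 - 5*R)
(38257 + o(-93, -151))/(13891 - 41156) = (38257 + (8 - 5*(-93)))/(13891 - 41156) = (38257 + (8 + 465))/(-27265) = (38257 + 473)*(-1/27265) = 38730*(-1/27265) = -7746/5453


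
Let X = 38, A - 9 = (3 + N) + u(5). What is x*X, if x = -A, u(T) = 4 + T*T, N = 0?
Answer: -1558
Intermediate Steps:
u(T) = 4 + T²
A = 41 (A = 9 + ((3 + 0) + (4 + 5²)) = 9 + (3 + (4 + 25)) = 9 + (3 + 29) = 9 + 32 = 41)
x = -41 (x = -1*41 = -41)
x*X = -41*38 = -1558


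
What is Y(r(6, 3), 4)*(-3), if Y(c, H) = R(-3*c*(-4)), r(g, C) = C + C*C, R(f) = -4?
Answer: 12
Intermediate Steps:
r(g, C) = C + C**2
Y(c, H) = -4
Y(r(6, 3), 4)*(-3) = -4*(-3) = 12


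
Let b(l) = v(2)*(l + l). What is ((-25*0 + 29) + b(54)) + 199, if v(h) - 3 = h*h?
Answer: 984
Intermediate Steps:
v(h) = 3 + h² (v(h) = 3 + h*h = 3 + h²)
b(l) = 14*l (b(l) = (3 + 2²)*(l + l) = (3 + 4)*(2*l) = 7*(2*l) = 14*l)
((-25*0 + 29) + b(54)) + 199 = ((-25*0 + 29) + 14*54) + 199 = ((0 + 29) + 756) + 199 = (29 + 756) + 199 = 785 + 199 = 984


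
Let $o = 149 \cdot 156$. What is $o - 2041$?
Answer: $21203$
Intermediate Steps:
$o = 23244$
$o - 2041 = 23244 - 2041 = 21203$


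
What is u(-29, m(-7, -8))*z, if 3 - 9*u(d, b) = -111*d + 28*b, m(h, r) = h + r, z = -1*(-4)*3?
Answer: -3728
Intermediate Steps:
z = 12 (z = 4*3 = 12)
u(d, b) = ⅓ - 28*b/9 + 37*d/3 (u(d, b) = ⅓ - (-111*d + 28*b)/9 = ⅓ + (-28*b/9 + 37*d/3) = ⅓ - 28*b/9 + 37*d/3)
u(-29, m(-7, -8))*z = (⅓ - 28*(-7 - 8)/9 + (37/3)*(-29))*12 = (⅓ - 28/9*(-15) - 1073/3)*12 = (⅓ + 140/3 - 1073/3)*12 = -932/3*12 = -3728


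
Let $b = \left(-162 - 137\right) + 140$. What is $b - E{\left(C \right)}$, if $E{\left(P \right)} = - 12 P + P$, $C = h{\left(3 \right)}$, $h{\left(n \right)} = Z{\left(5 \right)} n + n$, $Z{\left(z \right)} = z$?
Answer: $39$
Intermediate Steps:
$h{\left(n \right)} = 6 n$ ($h{\left(n \right)} = 5 n + n = 6 n$)
$C = 18$ ($C = 6 \cdot 3 = 18$)
$b = -159$ ($b = -299 + 140 = -159$)
$E{\left(P \right)} = - 11 P$
$b - E{\left(C \right)} = -159 - \left(-11\right) 18 = -159 - -198 = -159 + 198 = 39$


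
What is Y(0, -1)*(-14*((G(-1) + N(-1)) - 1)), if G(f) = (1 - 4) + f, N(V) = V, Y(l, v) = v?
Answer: -84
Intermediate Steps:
G(f) = -3 + f
Y(0, -1)*(-14*((G(-1) + N(-1)) - 1)) = -(-14)*(((-3 - 1) - 1) - 1) = -(-14)*((-4 - 1) - 1) = -(-14)*(-5 - 1) = -(-14)*(-6) = -1*84 = -84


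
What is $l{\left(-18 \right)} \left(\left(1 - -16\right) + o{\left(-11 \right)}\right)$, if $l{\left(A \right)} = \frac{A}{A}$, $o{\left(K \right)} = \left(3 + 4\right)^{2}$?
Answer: $66$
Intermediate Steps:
$o{\left(K \right)} = 49$ ($o{\left(K \right)} = 7^{2} = 49$)
$l{\left(A \right)} = 1$
$l{\left(-18 \right)} \left(\left(1 - -16\right) + o{\left(-11 \right)}\right) = 1 \left(\left(1 - -16\right) + 49\right) = 1 \left(\left(1 + 16\right) + 49\right) = 1 \left(17 + 49\right) = 1 \cdot 66 = 66$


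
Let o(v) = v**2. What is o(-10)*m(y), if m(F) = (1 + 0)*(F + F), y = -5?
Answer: -1000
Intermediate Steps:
m(F) = 2*F (m(F) = 1*(2*F) = 2*F)
o(-10)*m(y) = (-10)**2*(2*(-5)) = 100*(-10) = -1000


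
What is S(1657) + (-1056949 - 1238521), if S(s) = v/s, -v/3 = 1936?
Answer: -3803599598/1657 ≈ -2.2955e+6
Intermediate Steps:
v = -5808 (v = -3*1936 = -5808)
S(s) = -5808/s
S(1657) + (-1056949 - 1238521) = -5808/1657 + (-1056949 - 1238521) = -5808*1/1657 - 2295470 = -5808/1657 - 2295470 = -3803599598/1657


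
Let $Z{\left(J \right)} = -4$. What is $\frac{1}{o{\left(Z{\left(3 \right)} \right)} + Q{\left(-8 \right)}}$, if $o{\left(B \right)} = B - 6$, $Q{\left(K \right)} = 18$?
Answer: $\frac{1}{8} \approx 0.125$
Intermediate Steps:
$o{\left(B \right)} = -6 + B$ ($o{\left(B \right)} = B - 6 = -6 + B$)
$\frac{1}{o{\left(Z{\left(3 \right)} \right)} + Q{\left(-8 \right)}} = \frac{1}{\left(-6 - 4\right) + 18} = \frac{1}{-10 + 18} = \frac{1}{8}$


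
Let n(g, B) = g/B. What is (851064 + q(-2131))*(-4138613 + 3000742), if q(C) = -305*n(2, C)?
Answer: -2063663320450774/2131 ≈ -9.6840e+11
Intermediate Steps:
q(C) = -610/C
(851064 + q(-2131))*(-4138613 + 3000742) = (851064 - 610/(-2131))*(-4138613 + 3000742) = (851064 - 610*(-1/2131))*(-1137871) = (851064 + 610/2131)*(-1137871) = (1813617994/2131)*(-1137871) = -2063663320450774/2131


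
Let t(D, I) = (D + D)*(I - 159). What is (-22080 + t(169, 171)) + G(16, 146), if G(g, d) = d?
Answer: -17878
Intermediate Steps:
t(D, I) = 2*D*(-159 + I) (t(D, I) = (2*D)*(-159 + I) = 2*D*(-159 + I))
(-22080 + t(169, 171)) + G(16, 146) = (-22080 + 2*169*(-159 + 171)) + 146 = (-22080 + 2*169*12) + 146 = (-22080 + 4056) + 146 = -18024 + 146 = -17878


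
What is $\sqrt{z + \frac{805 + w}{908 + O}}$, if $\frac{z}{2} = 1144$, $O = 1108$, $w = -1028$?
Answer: $\frac{\sqrt{64573390}}{168} \approx 47.832$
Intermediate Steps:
$z = 2288$ ($z = 2 \cdot 1144 = 2288$)
$\sqrt{z + \frac{805 + w}{908 + O}} = \sqrt{2288 + \frac{805 - 1028}{908 + 1108}} = \sqrt{2288 - \frac{223}{2016}} = \sqrt{\frac{4612385}{2016}} = \frac{\sqrt{64573390}}{168}$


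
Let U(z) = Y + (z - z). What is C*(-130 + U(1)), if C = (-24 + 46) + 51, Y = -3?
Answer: -9709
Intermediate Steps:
U(z) = -3 (U(z) = -3 + (z - z) = -3 + 0 = -3)
C = 73 (C = 22 + 51 = 73)
C*(-130 + U(1)) = 73*(-130 - 3) = 73*(-133) = -9709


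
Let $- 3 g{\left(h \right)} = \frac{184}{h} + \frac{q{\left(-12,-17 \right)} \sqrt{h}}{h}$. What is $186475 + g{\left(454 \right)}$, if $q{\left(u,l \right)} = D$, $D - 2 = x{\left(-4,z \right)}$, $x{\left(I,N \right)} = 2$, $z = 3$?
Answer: $\frac{126989383}{681} - \frac{2 \sqrt{454}}{681} \approx 1.8647 \cdot 10^{5}$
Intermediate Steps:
$D = 4$ ($D = 2 + 2 = 4$)
$q{\left(u,l \right)} = 4$
$g{\left(h \right)} = - \frac{184}{3 h} - \frac{4}{3 \sqrt{h}}$ ($g{\left(h \right)} = - \frac{\frac{184}{h} + \frac{4 \sqrt{h}}{h}}{3} = - \frac{\frac{184}{h} + \frac{4}{\sqrt{h}}}{3} = - \frac{\frac{4}{\sqrt{h}} + \frac{184}{h}}{3} = - \frac{184}{3 h} - \frac{4}{3 \sqrt{h}}$)
$186475 + g{\left(454 \right)} = 186475 - \left(\frac{92}{681} + \frac{2 \sqrt{454}}{681}\right) = \frac{126989383}{681} - \frac{2 \sqrt{454}}{681}$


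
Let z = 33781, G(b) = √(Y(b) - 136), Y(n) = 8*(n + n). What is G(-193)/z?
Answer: 2*I*√806/33781 ≈ 0.0016808*I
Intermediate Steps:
Y(n) = 16*n (Y(n) = 8*(2*n) = 16*n)
G(b) = √(-136 + 16*b) (G(b) = √(16*b - 136) = √(-136 + 16*b))
G(-193)/z = (2*√(-34 + 4*(-193)))/33781 = (2*√(-34 - 772))*(1/33781) = (2*√(-806))*(1/33781) = (2*(I*√806))*(1/33781) = (2*I*√806)*(1/33781) = 2*I*√806/33781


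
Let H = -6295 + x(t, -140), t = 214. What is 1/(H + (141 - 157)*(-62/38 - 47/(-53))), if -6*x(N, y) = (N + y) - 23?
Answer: -2014/12671249 ≈ -0.00015894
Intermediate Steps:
x(N, y) = 23/6 - N/6 - y/6 (x(N, y) = -((N + y) - 23)/6 = -(-23 + N + y)/6 = 23/6 - N/6 - y/6)
H = -12607/2 (H = -6295 + (23/6 - 1/6*214 - 1/6*(-140)) = -6295 + (23/6 - 107/3 + 70/3) = -6295 - 17/2 = -12607/2 ≈ -6303.5)
1/(H + (141 - 157)*(-62/38 - 47/(-53))) = 1/(-12607/2 + (141 - 157)*(-62/38 - 47/(-53))) = 1/(-12607/2 - 16*(-62*1/38 - 47*(-1/53))) = 1/(-12607/2 - 16*(-31/19 + 47/53)) = 1/(-12607/2 - 16*(-750/1007)) = 1/(-12607/2 + 12000/1007) = 1/(-12671249/2014) = -2014/12671249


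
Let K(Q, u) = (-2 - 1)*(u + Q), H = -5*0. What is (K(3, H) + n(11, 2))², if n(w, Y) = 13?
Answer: 16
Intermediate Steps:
H = 0
K(Q, u) = -3*Q - 3*u (K(Q, u) = -3*(Q + u) = -3*Q - 3*u)
(K(3, H) + n(11, 2))² = ((-3*3 - 3*0) + 13)² = ((-9 + 0) + 13)² = (-9 + 13)² = 4² = 16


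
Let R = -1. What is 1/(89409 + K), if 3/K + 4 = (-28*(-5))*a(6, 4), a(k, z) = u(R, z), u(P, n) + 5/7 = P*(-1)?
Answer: 12/1072909 ≈ 1.1185e-5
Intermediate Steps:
u(P, n) = -5/7 - P (u(P, n) = -5/7 + P*(-1) = -5/7 - P)
a(k, z) = 2/7 (a(k, z) = -5/7 - 1*(-1) = -5/7 + 1 = 2/7)
K = 1/12 (K = 3/(-4 - 28*(-5)*(2/7)) = 3/(-4 + 140*(2/7)) = 3/(-4 + 40) = 3/36 = 3*(1/36) = 1/12 ≈ 0.083333)
1/(89409 + K) = 1/(89409 + 1/12) = 1/(1072909/12) = 12/1072909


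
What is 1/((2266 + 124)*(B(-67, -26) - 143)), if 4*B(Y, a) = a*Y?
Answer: 1/699075 ≈ 1.4305e-6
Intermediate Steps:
B(Y, a) = Y*a/4 (B(Y, a) = (a*Y)/4 = (Y*a)/4 = Y*a/4)
1/((2266 + 124)*(B(-67, -26) - 143)) = 1/((2266 + 124)*((¼)*(-67)*(-26) - 143)) = 1/(2390*(871/2 - 143)) = 1/(2390*(585/2)) = 1/699075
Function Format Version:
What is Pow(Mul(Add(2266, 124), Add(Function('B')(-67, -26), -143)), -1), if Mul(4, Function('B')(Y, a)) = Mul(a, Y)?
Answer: Rational(1, 699075) ≈ 1.4305e-6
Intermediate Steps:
Function('B')(Y, a) = Mul(Rational(1, 4), Y, a) (Function('B')(Y, a) = Mul(Rational(1, 4), Mul(a, Y)) = Mul(Rational(1, 4), Mul(Y, a)) = Mul(Rational(1, 4), Y, a))
Pow(Mul(Add(2266, 124), Add(Function('B')(-67, -26), -143)), -1) = Pow(Mul(Add(2266, 124), Add(Mul(Rational(1, 4), -67, -26), -143)), -1) = Pow(Mul(2390, Add(Rational(871, 2), -143)), -1) = Pow(Mul(2390, Rational(585, 2)), -1) = Pow(699075, -1) = Rational(1, 699075)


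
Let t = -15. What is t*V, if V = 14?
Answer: -210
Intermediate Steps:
t*V = -15*14 = -210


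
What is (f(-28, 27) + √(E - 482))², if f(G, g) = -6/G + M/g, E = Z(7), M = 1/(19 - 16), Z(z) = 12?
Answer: -604333271/1285956 + 257*I*√470/567 ≈ -469.95 + 9.8265*I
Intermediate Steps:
M = ⅓ (M = 1/3 = ⅓ ≈ 0.33333)
E = 12
f(G, g) = -6/G + 1/(3*g)
(f(-28, 27) + √(E - 482))² = ((-6/(-28) + (⅓)/27) + √(12 - 482))² = ((-6*(-1/28) + (⅓)*(1/27)) + √(-470))² = ((3/14 + 1/81) + I*√470)² = (257/1134 + I*√470)²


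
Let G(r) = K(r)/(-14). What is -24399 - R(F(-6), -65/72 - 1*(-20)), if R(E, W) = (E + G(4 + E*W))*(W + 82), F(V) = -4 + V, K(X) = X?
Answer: -897699701/36288 ≈ -24738.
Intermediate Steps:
G(r) = -r/14 (G(r) = r/(-14) = r*(-1/14) = -r/14)
R(E, W) = (82 + W)*(-2/7 + E - E*W/14) (R(E, W) = (E - (4 + E*W)/14)*(W + 82) = (E + (-2/7 - E*W/14))*(82 + W) = (-2/7 + E - E*W/14)*(82 + W) = (82 + W)*(-2/7 + E - E*W/14))
-24399 - R(F(-6), -65/72 - 1*(-20)) = -24399 - (-164/7 + 82*(-4 - 6) - 34*(-4 - 6)*(-65/72 - 1*(-20))/7 - (-65/72 - 1*(-20))*(4 + (-4 - 6)*(-65/72 - 1*(-20)))/14) = -24399 - (-164/7 + 82*(-10) - 34/7*(-10)*(-65*1/72 + 20) - (-65*1/72 + 20)*(4 - 10*(-65*1/72 + 20))/14) = -24399 - (-164/7 - 820 - 34/7*(-10)*(-65/72 + 20) - (-65/72 + 20)*(4 - 10*(-65/72 + 20))/14) = -24399 - (-164/7 - 820 - 34/7*(-10)*1375/72 - 1/14*1375/72*(4 - 10*1375/72)) = -24399 - (-164/7 - 820 + 116875/126 - 1/14*1375/72*(4 - 6875/36)) = -24399 - (-164/7 - 820 + 116875/126 - 1/14*1375/72*(-6731/36)) = -24399 - (-164/7 - 820 + 116875/126 + 9255125/36288) = -24399 - 1*12308789/36288 = -24399 - 12308789/36288 = -897699701/36288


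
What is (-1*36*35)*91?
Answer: -114660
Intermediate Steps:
(-1*36*35)*91 = -36*35*91 = -1260*91 = -114660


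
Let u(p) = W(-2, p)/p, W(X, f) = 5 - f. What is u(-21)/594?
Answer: -13/6237 ≈ -0.0020843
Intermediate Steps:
u(p) = (5 - p)/p
u(-21)/594 = ((5 - 1*(-21))/(-21))/594 = -(5 + 21)/21*(1/594) = -1/21*26*(1/594) = -26/21*1/594 = -13/6237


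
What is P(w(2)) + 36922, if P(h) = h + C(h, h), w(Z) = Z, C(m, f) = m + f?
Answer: 36928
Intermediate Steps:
C(m, f) = f + m
P(h) = 3*h (P(h) = h + (h + h) = h + 2*h = 3*h)
P(w(2)) + 36922 = 3*2 + 36922 = 6 + 36922 = 36928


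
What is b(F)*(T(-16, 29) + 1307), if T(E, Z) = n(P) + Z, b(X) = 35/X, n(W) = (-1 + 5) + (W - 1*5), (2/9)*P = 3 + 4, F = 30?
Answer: 6377/4 ≈ 1594.3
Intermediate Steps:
P = 63/2 (P = 9*(3 + 4)/2 = (9/2)*7 = 63/2 ≈ 31.500)
n(W) = -1 + W (n(W) = 4 + (W - 5) = 4 + (-5 + W) = -1 + W)
T(E, Z) = 61/2 + Z (T(E, Z) = (-1 + 63/2) + Z = 61/2 + Z)
b(F)*(T(-16, 29) + 1307) = (35/30)*((61/2 + 29) + 1307) = (35*(1/30))*(119/2 + 1307) = (7/6)*(2733/2) = 6377/4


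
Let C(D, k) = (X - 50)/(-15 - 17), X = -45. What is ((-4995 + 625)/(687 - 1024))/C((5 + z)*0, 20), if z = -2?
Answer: 1472/337 ≈ 4.3680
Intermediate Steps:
C(D, k) = 95/32 (C(D, k) = (-45 - 50)/(-15 - 17) = -95/(-32) = -95*(-1/32) = 95/32)
((-4995 + 625)/(687 - 1024))/C((5 + z)*0, 20) = ((-4995 + 625)/(687 - 1024))/(95/32) = -4370/(-337)*(32/95) = -4370*(-1/337)*(32/95) = (4370/337)*(32/95) = 1472/337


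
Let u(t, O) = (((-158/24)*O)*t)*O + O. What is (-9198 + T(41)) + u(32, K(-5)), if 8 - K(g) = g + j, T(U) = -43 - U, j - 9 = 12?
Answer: -68318/3 ≈ -22773.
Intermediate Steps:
j = 21 (j = 9 + 12 = 21)
K(g) = -13 - g (K(g) = 8 - (g + 21) = 8 - (21 + g) = 8 + (-21 - g) = -13 - g)
u(t, O) = O - 79*t*O**2/12 (u(t, O) = (((-158*1/24)*O)*t)*O + O = ((-79*O/12)*t)*O + O = (-79*O*t/12)*O + O = -79*t*O**2/12 + O = O - 79*t*O**2/12)
(-9198 + T(41)) + u(32, K(-5)) = (-9198 + (-43 - 1*41)) + (-13 - 1*(-5))*(12 - 79*(-13 - 1*(-5))*32)/12 = (-9198 + (-43 - 41)) + (-13 + 5)*(12 - 79*(-13 + 5)*32)/12 = (-9198 - 84) + (1/12)*(-8)*(12 - 79*(-8)*32) = -9282 + (1/12)*(-8)*(12 + 20224) = -9282 + (1/12)*(-8)*20236 = -9282 - 40472/3 = -68318/3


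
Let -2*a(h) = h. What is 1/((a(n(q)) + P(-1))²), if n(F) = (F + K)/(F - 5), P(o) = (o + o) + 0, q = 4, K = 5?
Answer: 4/25 ≈ 0.16000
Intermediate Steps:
P(o) = 2*o (P(o) = 2*o + 0 = 2*o)
n(F) = (5 + F)/(-5 + F) (n(F) = (F + 5)/(F - 5) = (5 + F)/(-5 + F))
a(h) = -h/2
1/((a(n(q)) + P(-1))²) = 1/((-(5 + 4)/(2*(-5 + 4)) + 2*(-1))²) = 1/((-9/(2*(-1)) - 2)²) = 1/((-(-1)*9/2 - 2)²) = 1/((-½*(-9) - 2)²) = 1/((9/2 - 2)²) = 1/((5/2)²) = 1/(25/4) = 4/25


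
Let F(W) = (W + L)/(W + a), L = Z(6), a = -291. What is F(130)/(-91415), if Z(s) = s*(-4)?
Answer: 106/14717815 ≈ 7.2022e-6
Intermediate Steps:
Z(s) = -4*s
L = -24 (L = -4*6 = -24)
F(W) = (-24 + W)/(-291 + W) (F(W) = (W - 24)/(W - 291) = (-24 + W)/(-291 + W))
F(130)/(-91415) = ((-24 + 130)/(-291 + 130))/(-91415) = (106/(-161))*(-1/91415) = -1/161*106*(-1/91415) = -106/161*(-1/91415) = 106/14717815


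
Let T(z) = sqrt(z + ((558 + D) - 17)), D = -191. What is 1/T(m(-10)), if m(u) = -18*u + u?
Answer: sqrt(130)/260 ≈ 0.043853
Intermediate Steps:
m(u) = -17*u
T(z) = sqrt(350 + z) (T(z) = sqrt(z + ((558 - 191) - 17)) = sqrt(z + (367 - 17)) = sqrt(z + 350) = sqrt(350 + z))
1/T(m(-10)) = 1/(sqrt(350 - 17*(-10))) = 1/(sqrt(350 + 170)) = 1/(sqrt(520)) = 1/(2*sqrt(130)) = sqrt(130)/260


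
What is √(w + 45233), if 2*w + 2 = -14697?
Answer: √151534/2 ≈ 194.64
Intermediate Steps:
w = -14699/2 (w = -1 + (½)*(-14697) = -1 - 14697/2 = -14699/2 ≈ -7349.5)
√(w + 45233) = √(-14699/2 + 45233) = √(75767/2) = √151534/2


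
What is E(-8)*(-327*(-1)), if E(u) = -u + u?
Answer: 0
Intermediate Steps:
E(u) = 0
E(-8)*(-327*(-1)) = 0*(-327*(-1)) = 0*327 = 0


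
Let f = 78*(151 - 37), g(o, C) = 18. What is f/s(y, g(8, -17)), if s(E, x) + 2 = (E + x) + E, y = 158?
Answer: 2223/83 ≈ 26.783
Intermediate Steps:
s(E, x) = -2 + x + 2*E (s(E, x) = -2 + ((E + x) + E) = -2 + (x + 2*E) = -2 + x + 2*E)
f = 8892 (f = 78*114 = 8892)
f/s(y, g(8, -17)) = 8892/(-2 + 18 + 2*158) = 8892/(-2 + 18 + 316) = 8892/332 = 8892*(1/332) = 2223/83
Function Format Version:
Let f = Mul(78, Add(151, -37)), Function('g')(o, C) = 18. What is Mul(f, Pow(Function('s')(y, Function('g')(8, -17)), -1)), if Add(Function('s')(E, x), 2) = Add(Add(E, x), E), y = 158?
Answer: Rational(2223, 83) ≈ 26.783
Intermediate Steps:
Function('s')(E, x) = Add(-2, x, Mul(2, E)) (Function('s')(E, x) = Add(-2, Add(Add(E, x), E)) = Add(-2, Add(x, Mul(2, E))) = Add(-2, x, Mul(2, E)))
f = 8892 (f = Mul(78, 114) = 8892)
Mul(f, Pow(Function('s')(y, Function('g')(8, -17)), -1)) = Mul(8892, Pow(Add(-2, 18, Mul(2, 158)), -1)) = Mul(8892, Pow(Add(-2, 18, 316), -1)) = Mul(8892, Pow(332, -1)) = Mul(8892, Rational(1, 332)) = Rational(2223, 83)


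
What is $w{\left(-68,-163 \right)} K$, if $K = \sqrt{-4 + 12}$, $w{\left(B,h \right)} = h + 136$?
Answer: $- 54 \sqrt{2} \approx -76.368$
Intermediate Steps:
$w{\left(B,h \right)} = 136 + h$
$K = 2 \sqrt{2}$ ($K = \sqrt{8} = 2 \sqrt{2} \approx 2.8284$)
$w{\left(-68,-163 \right)} K = \left(136 - 163\right) 2 \sqrt{2} = - 27 \cdot 2 \sqrt{2} = - 54 \sqrt{2}$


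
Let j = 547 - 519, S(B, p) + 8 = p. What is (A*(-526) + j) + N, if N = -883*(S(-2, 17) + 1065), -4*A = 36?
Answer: -943580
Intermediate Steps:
A = -9 (A = -¼*36 = -9)
S(B, p) = -8 + p
N = -948342 (N = -883*((-8 + 17) + 1065) = -883*(9 + 1065) = -883*1074 = -948342)
j = 28
(A*(-526) + j) + N = (-9*(-526) + 28) - 948342 = (4734 + 28) - 948342 = 4762 - 948342 = -943580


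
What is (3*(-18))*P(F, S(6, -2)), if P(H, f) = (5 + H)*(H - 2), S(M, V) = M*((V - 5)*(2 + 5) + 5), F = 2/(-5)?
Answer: 14904/25 ≈ 596.16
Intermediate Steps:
F = -⅖ (F = 2*(-⅕) = -⅖ ≈ -0.40000)
S(M, V) = M*(-30 + 7*V) (S(M, V) = M*((-5 + V)*7 + 5) = M*((-35 + 7*V) + 5) = M*(-30 + 7*V))
P(H, f) = (-2 + H)*(5 + H) (P(H, f) = (5 + H)*(-2 + H) = (-2 + H)*(5 + H))
(3*(-18))*P(F, S(6, -2)) = (3*(-18))*(-10 + (-⅖)² + 3*(-⅖)) = -54*(-10 + 4/25 - 6/5) = -54*(-276/25) = 14904/25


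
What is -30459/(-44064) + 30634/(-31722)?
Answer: -1253713/4567968 ≈ -0.27446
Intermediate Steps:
-30459/(-44064) + 30634/(-31722) = -30459*(-1/44064) + 30634*(-1/31722) = 10153/14688 - 901/933 = -1253713/4567968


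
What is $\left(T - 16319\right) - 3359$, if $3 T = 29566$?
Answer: $- \frac{29468}{3} \approx -9822.7$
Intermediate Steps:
$T = \frac{29566}{3}$ ($T = \frac{1}{3} \cdot 29566 = \frac{29566}{3} \approx 9855.3$)
$\left(T - 16319\right) - 3359 = \left(\frac{29566}{3} - 16319\right) - 3359 = - \frac{19391}{3} - 3359 = - \frac{29468}{3}$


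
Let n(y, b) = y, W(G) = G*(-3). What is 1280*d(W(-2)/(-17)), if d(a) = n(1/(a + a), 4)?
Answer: -5440/3 ≈ -1813.3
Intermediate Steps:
W(G) = -3*G
d(a) = 1/(2*a) (d(a) = 1/(a + a) = 1/(2*a))
1280*d(W(-2)/(-17)) = 1280*(1/(2*((-3*(-2)/(-17))))) = 1280*(1/(2*((6*(-1/17))))) = 1280*(1/(2*(-6/17))) = 1280*((1/2)*(-17/6)) = 1280*(-17/12) = -5440/3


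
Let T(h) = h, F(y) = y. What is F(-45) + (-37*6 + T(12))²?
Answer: 44055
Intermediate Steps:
F(-45) + (-37*6 + T(12))² = -45 + (-37*6 + 12)² = -45 + (-222 + 12)² = -45 + (-210)² = -45 + 44100 = 44055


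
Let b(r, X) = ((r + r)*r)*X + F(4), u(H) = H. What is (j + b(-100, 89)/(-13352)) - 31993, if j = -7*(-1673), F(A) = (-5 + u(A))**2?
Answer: -272585265/13352 ≈ -20415.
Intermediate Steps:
F(A) = (-5 + A)**2
j = 11711
b(r, X) = 1 + 2*X*r**2 (b(r, X) = ((r + r)*r)*X + (-5 + 4)**2 = ((2*r)*r)*X + (-1)**2 = (2*r**2)*X + 1 = 2*X*r**2 + 1 = 1 + 2*X*r**2)
(j + b(-100, 89)/(-13352)) - 31993 = (11711 + (1 + 2*89*(-100)**2)/(-13352)) - 31993 = (11711 + (1 + 2*89*10000)*(-1/13352)) - 31993 = (11711 + (1 + 1780000)*(-1/13352)) - 31993 = (11711 + 1780001*(-1/13352)) - 31993 = (11711 - 1780001/13352) - 31993 = 154585271/13352 - 31993 = -272585265/13352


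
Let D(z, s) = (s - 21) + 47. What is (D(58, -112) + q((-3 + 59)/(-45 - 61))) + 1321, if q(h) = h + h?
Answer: 65399/53 ≈ 1233.9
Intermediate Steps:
D(z, s) = 26 + s (D(z, s) = (-21 + s) + 47 = 26 + s)
q(h) = 2*h
(D(58, -112) + q((-3 + 59)/(-45 - 61))) + 1321 = ((26 - 112) + 2*((-3 + 59)/(-45 - 61))) + 1321 = (-86 + 2*(56/(-106))) + 1321 = (-86 + 2*(56*(-1/106))) + 1321 = (-86 + 2*(-28/53)) + 1321 = (-86 - 56/53) + 1321 = -4614/53 + 1321 = 65399/53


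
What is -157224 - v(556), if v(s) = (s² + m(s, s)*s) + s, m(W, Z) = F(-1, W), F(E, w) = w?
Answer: -776052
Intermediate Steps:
m(W, Z) = W
v(s) = s + 2*s² (v(s) = (s² + s*s) + s = (s² + s²) + s = 2*s² + s = s + 2*s²)
-157224 - v(556) = -157224 - 556*(1 + 2*556) = -157224 - 556*(1 + 1112) = -157224 - 556*1113 = -157224 - 1*618828 = -157224 - 618828 = -776052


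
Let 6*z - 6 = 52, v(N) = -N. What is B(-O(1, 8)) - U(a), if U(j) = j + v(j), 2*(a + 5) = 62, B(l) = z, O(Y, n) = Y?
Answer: 29/3 ≈ 9.6667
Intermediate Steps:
z = 29/3 (z = 1 + (⅙)*52 = 1 + 26/3 = 29/3 ≈ 9.6667)
B(l) = 29/3
a = 26 (a = -5 + (½)*62 = -5 + 31 = 26)
U(j) = 0 (U(j) = j - j = 0)
B(-O(1, 8)) - U(a) = 29/3 - 1*0 = 29/3 + 0 = 29/3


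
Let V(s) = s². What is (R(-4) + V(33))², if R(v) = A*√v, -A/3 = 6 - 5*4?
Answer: 1178865 + 182952*I ≈ 1.1789e+6 + 1.8295e+5*I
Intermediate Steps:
A = 42 (A = -3*(6 - 5*4) = -3*(6 - 20) = -3*(-14) = 42)
R(v) = 42*√v
(R(-4) + V(33))² = (42*√(-4) + 33²)² = (42*(2*I) + 1089)² = (84*I + 1089)² = (1089 + 84*I)²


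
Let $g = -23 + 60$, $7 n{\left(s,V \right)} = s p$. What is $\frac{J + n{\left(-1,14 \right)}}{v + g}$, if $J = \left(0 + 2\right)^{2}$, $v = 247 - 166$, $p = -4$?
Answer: $\frac{16}{413} \approx 0.038741$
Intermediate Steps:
$v = 81$ ($v = 247 - 166 = 81$)
$J = 4$ ($J = 2^{2} = 4$)
$n{\left(s,V \right)} = - \frac{4 s}{7}$ ($n{\left(s,V \right)} = \frac{s \left(-4\right)}{7} = \frac{\left(-4\right) s}{7} = - \frac{4 s}{7}$)
$g = 37$
$\frac{J + n{\left(-1,14 \right)}}{v + g} = \frac{4 - - \frac{4}{7}}{81 + 37} = \frac{4 + \frac{4}{7}}{118} = \frac{32}{7} \cdot \frac{1}{118} = \frac{16}{413}$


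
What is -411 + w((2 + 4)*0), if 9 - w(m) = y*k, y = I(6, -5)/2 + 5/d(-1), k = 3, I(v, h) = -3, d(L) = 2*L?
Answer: -390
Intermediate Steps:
y = -4 (y = -3/2 + 5/((2*(-1))) = -3*½ + 5/(-2) = -3/2 + 5*(-½) = -3/2 - 5/2 = -4)
w(m) = 21 (w(m) = 9 - (-4)*3 = 9 - 1*(-12) = 9 + 12 = 21)
-411 + w((2 + 4)*0) = -411 + 21 = -390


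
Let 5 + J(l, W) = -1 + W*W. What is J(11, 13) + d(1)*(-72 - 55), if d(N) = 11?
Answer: -1234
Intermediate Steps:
J(l, W) = -6 + W² (J(l, W) = -5 + (-1 + W*W) = -5 + (-1 + W²) = -6 + W²)
J(11, 13) + d(1)*(-72 - 55) = (-6 + 13²) + 11*(-72 - 55) = (-6 + 169) + 11*(-127) = 163 - 1397 = -1234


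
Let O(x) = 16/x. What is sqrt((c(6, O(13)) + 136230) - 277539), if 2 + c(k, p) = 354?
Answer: I*sqrt(140957) ≈ 375.44*I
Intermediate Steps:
c(k, p) = 352 (c(k, p) = -2 + 354 = 352)
sqrt((c(6, O(13)) + 136230) - 277539) = sqrt((352 + 136230) - 277539) = sqrt(136582 - 277539) = sqrt(-140957) = I*sqrt(140957)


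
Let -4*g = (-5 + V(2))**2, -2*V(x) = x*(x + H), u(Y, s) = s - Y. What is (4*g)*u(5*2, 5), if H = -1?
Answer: 180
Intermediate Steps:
V(x) = -x*(-1 + x)/2 (V(x) = -x*(x - 1)/2 = -x*(-1 + x)/2)
g = -9 (g = -(-5 + (1/2)*2*(1 - 1*2))**2/4 = -(-5 + (1/2)*2*(1 - 2))**2/4 = -(-5 + (1/2)*2*(-1))**2/4 = -(-5 - 1)**2/4 = -1/4*(-6)**2 = -1/4*36 = -9)
(4*g)*u(5*2, 5) = (4*(-9))*(5 - 5*2) = -36*(5 - 1*10) = -36*(5 - 10) = -36*(-5) = 180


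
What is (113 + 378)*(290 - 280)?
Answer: 4910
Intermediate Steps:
(113 + 378)*(290 - 280) = 491*10 = 4910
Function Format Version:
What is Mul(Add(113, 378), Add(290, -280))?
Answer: 4910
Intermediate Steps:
Mul(Add(113, 378), Add(290, -280)) = Mul(491, 10) = 4910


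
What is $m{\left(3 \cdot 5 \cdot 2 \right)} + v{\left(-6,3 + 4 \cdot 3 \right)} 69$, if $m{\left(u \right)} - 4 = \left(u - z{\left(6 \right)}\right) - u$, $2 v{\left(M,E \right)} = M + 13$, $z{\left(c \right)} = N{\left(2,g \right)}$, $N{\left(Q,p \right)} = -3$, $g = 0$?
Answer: $\frac{497}{2} \approx 248.5$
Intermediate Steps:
$z{\left(c \right)} = -3$
$v{\left(M,E \right)} = \frac{13}{2} + \frac{M}{2}$ ($v{\left(M,E \right)} = \frac{M + 13}{2} = \frac{13 + M}{2} = \frac{13}{2} + \frac{M}{2}$)
$m{\left(u \right)} = 7$ ($m{\left(u \right)} = 4 + \left(\left(u - -3\right) - u\right) = 4 + \left(\left(u + 3\right) - u\right) = 4 + \left(\left(3 + u\right) - u\right) = 4 + 3 = 7$)
$m{\left(3 \cdot 5 \cdot 2 \right)} + v{\left(-6,3 + 4 \cdot 3 \right)} 69 = 7 + \left(\frac{13}{2} + \frac{1}{2} \left(-6\right)\right) 69 = 7 + \left(\frac{13}{2} - 3\right) 69 = 7 + \frac{7}{2} \cdot 69 = 7 + \frac{483}{2} = \frac{497}{2}$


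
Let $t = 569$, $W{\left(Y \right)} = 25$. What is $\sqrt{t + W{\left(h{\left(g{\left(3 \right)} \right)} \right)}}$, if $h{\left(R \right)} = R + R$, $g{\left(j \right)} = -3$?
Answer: $3 \sqrt{66} \approx 24.372$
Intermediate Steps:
$h{\left(R \right)} = 2 R$
$\sqrt{t + W{\left(h{\left(g{\left(3 \right)} \right)} \right)}} = \sqrt{569 + 25} = \sqrt{594} = 3 \sqrt{66}$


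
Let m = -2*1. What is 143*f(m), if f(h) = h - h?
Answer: 0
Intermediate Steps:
m = -2
f(h) = 0
143*f(m) = 143*0 = 0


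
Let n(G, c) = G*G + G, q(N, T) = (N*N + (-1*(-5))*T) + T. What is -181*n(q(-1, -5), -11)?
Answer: -146972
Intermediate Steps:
q(N, T) = N**2 + 6*T (q(N, T) = (N**2 + 5*T) + T = N**2 + 6*T)
n(G, c) = G + G**2 (n(G, c) = G**2 + G = G + G**2)
-181*n(q(-1, -5), -11) = -181*((-1)**2 + 6*(-5))*(1 + ((-1)**2 + 6*(-5))) = -181*(1 - 30)*(1 + (1 - 30)) = -(-5249)*(1 - 29) = -(-5249)*(-28) = -181*812 = -146972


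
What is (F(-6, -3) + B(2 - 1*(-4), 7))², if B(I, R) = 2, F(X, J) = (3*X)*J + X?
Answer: 2500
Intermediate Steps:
F(X, J) = X + 3*J*X (F(X, J) = 3*J*X + X = X + 3*J*X)
(F(-6, -3) + B(2 - 1*(-4), 7))² = (-6*(1 + 3*(-3)) + 2)² = (-6*(1 - 9) + 2)² = (-6*(-8) + 2)² = (48 + 2)² = 50² = 2500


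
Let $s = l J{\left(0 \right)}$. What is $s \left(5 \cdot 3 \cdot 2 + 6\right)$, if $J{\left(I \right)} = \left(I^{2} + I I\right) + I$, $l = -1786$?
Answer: $0$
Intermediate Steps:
$J{\left(I \right)} = I + 2 I^{2}$ ($J{\left(I \right)} = \left(I^{2} + I^{2}\right) + I = 2 I^{2} + I = I + 2 I^{2}$)
$s = 0$ ($s = - 1786 \cdot 0 \left(1 + 2 \cdot 0\right) = - 1786 \cdot 0 \left(1 + 0\right) = - 1786 \cdot 0 \cdot 1 = \left(-1786\right) 0 = 0$)
$s \left(5 \cdot 3 \cdot 2 + 6\right) = 0 \left(5 \cdot 3 \cdot 2 + 6\right) = 0 \left(15 \cdot 2 + 6\right) = 0 \left(30 + 6\right) = 0 \cdot 36 = 0$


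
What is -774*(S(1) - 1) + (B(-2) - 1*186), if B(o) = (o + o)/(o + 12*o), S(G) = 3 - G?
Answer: -12478/13 ≈ -959.85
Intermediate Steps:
B(o) = 2/13 (B(o) = (2*o)/((13*o)) = (2*o)*(1/(13*o)) = 2/13)
-774*(S(1) - 1) + (B(-2) - 1*186) = -774*((3 - 1*1) - 1) + (2/13 - 1*186) = -774*((3 - 1) - 1) + (2/13 - 186) = -774*(2 - 1) - 2416/13 = -774 - 2416/13 = -12478/13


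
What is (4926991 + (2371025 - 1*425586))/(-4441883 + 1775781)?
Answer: -3436215/1333051 ≈ -2.5777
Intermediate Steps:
(4926991 + (2371025 - 1*425586))/(-4441883 + 1775781) = (4926991 + (2371025 - 425586))/(-2666102) = (4926991 + 1945439)*(-1/2666102) = 6872430*(-1/2666102) = -3436215/1333051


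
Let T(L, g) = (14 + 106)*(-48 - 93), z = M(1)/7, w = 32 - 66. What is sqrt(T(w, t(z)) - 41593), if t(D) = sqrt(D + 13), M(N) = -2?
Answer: I*sqrt(58513) ≈ 241.89*I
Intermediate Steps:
w = -34
z = -2/7 ≈ -0.28571
t(D) = sqrt(13 + D)
T(L, g) = -16920 (T(L, g) = 120*(-141) = -16920)
sqrt(T(w, t(z)) - 41593) = sqrt(-16920 - 41593) = sqrt(-58513) = I*sqrt(58513)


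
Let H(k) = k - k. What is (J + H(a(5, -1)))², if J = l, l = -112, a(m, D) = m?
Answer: 12544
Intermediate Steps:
H(k) = 0
J = -112
(J + H(a(5, -1)))² = (-112 + 0)² = (-112)² = 12544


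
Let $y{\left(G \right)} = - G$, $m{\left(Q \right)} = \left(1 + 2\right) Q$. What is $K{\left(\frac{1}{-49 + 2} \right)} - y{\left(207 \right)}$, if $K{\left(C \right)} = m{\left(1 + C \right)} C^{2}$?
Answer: $\frac{21491499}{103823} \approx 207.0$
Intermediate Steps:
$m{\left(Q \right)} = 3 Q$
$K{\left(C \right)} = C^{2} \left(3 + 3 C\right)$ ($K{\left(C \right)} = 3 \left(1 + C\right) C^{2} = \left(3 + 3 C\right) C^{2} = C^{2} \left(3 + 3 C\right)$)
$K{\left(\frac{1}{-49 + 2} \right)} - y{\left(207 \right)} = 3 \left(\frac{1}{-49 + 2}\right)^{2} \left(1 + \frac{1}{-49 + 2}\right) - \left(-1\right) 207 = 3 \left(\frac{1}{-47}\right)^{2} \left(1 + \frac{1}{-47}\right) - -207 = 3 \left(- \frac{1}{47}\right)^{2} \left(1 - \frac{1}{47}\right) + 207 = 3 \cdot \frac{1}{2209} \cdot \frac{46}{47} + 207 = \frac{138}{103823} + 207 = \frac{21491499}{103823}$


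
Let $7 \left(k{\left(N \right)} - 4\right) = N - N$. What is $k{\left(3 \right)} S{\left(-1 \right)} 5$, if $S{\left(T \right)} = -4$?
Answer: $-80$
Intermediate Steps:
$k{\left(N \right)} = 4$ ($k{\left(N \right)} = 4 + \frac{N - N}{7} = 4 + \frac{1}{7} \cdot 0 = 4 + 0 = 4$)
$k{\left(3 \right)} S{\left(-1 \right)} 5 = 4 \left(-4\right) 5 = \left(-16\right) 5 = -80$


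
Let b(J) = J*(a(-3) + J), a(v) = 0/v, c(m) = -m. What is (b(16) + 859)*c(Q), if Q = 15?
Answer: -16725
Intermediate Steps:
a(v) = 0
b(J) = J² (b(J) = J*(0 + J) = J*J = J²)
(b(16) + 859)*c(Q) = (16² + 859)*(-1*15) = (256 + 859)*(-15) = 1115*(-15) = -16725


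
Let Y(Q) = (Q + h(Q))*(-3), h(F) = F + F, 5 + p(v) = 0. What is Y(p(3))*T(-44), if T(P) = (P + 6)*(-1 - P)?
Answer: -73530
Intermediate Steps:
p(v) = -5 (p(v) = -5 + 0 = -5)
T(P) = (-1 - P)*(6 + P) (T(P) = (6 + P)*(-1 - P) = (-1 - P)*(6 + P))
h(F) = 2*F
Y(Q) = -9*Q (Y(Q) = (Q + 2*Q)*(-3) = (3*Q)*(-3) = -9*Q)
Y(p(3))*T(-44) = (-9*(-5))*(-6 - 1*(-44)**2 - 7*(-44)) = 45*(-6 - 1*1936 + 308) = 45*(-6 - 1936 + 308) = 45*(-1634) = -73530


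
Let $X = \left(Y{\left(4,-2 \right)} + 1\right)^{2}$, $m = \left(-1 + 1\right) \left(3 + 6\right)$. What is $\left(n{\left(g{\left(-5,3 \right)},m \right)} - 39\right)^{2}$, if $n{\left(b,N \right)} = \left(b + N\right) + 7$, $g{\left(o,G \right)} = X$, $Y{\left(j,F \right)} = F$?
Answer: $961$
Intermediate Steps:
$m = 0$ ($m = 0 \cdot 9 = 0$)
$X = 1$ ($X = \left(-2 + 1\right)^{2} = \left(-1\right)^{2} = 1$)
$g{\left(o,G \right)} = 1$
$n{\left(b,N \right)} = 7 + N + b$ ($n{\left(b,N \right)} = \left(N + b\right) + 7 = 7 + N + b$)
$\left(n{\left(g{\left(-5,3 \right)},m \right)} - 39\right)^{2} = \left(\left(7 + 0 + 1\right) - 39\right)^{2} = \left(8 - 39\right)^{2} = \left(-31\right)^{2} = 961$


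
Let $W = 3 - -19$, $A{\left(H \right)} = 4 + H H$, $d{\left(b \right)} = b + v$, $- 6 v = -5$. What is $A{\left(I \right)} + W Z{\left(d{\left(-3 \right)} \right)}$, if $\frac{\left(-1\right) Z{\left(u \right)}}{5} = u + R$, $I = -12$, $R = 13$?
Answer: $- \frac{3131}{3} \approx -1043.7$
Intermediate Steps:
$v = \frac{5}{6}$ ($v = \left(- \frac{1}{6}\right) \left(-5\right) = \frac{5}{6} \approx 0.83333$)
$d{\left(b \right)} = \frac{5}{6} + b$ ($d{\left(b \right)} = b + \frac{5}{6} = \frac{5}{6} + b$)
$Z{\left(u \right)} = -65 - 5 u$ ($Z{\left(u \right)} = - 5 \left(u + 13\right) = - 5 \left(13 + u\right) = -65 - 5 u$)
$A{\left(H \right)} = 4 + H^{2}$
$W = 22$ ($W = 3 + 19 = 22$)
$A{\left(I \right)} + W Z{\left(d{\left(-3 \right)} \right)} = \left(4 + \left(-12\right)^{2}\right) + 22 \left(-65 - 5 \left(\frac{5}{6} - 3\right)\right) = \left(4 + 144\right) + 22 \left(-65 - - \frac{65}{6}\right) = 148 + 22 \left(-65 + \frac{65}{6}\right) = 148 + 22 \left(- \frac{325}{6}\right) = 148 - \frac{3575}{3} = - \frac{3131}{3}$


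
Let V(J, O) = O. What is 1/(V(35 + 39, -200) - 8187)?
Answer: -1/8387 ≈ -0.00011923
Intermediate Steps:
1/(V(35 + 39, -200) - 8187) = 1/(-200 - 8187) = 1/(-8387) = -1/8387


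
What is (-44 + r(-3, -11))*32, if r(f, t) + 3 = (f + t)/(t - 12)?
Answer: -34144/23 ≈ -1484.5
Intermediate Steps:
r(f, t) = -3 + (f + t)/(-12 + t) (r(f, t) = -3 + (f + t)/(t - 12) = -3 + (f + t)/(-12 + t))
(-44 + r(-3, -11))*32 = (-44 + (36 - 3 - 2*(-11))/(-12 - 11))*32 = (-44 + (36 - 3 + 22)/(-23))*32 = (-44 - 1/23*55)*32 = (-44 - 55/23)*32 = -1067/23*32 = -34144/23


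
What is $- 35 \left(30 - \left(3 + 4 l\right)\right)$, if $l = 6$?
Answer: $-105$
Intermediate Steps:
$- 35 \left(30 - \left(3 + 4 l\right)\right) = - 35 \left(30 - 27\right) = \left(-35\right) 3 = -105$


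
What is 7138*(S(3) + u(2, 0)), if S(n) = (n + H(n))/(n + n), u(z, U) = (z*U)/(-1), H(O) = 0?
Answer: 3569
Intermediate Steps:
u(z, U) = -U*z (u(z, U) = (U*z)*(-1) = -U*z)
S(n) = ½ (S(n) = (n + 0)/(n + n) = n/((2*n)) = n*(1/(2*n)) = ½)
7138*(S(3) + u(2, 0)) = 7138*(½ - 1*0*2) = 7138*(½ + 0) = 7138*(½) = 3569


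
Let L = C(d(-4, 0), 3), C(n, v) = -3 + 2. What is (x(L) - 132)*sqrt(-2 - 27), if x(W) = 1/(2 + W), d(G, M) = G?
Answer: -131*I*sqrt(29) ≈ -705.46*I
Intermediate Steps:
C(n, v) = -1
L = -1
(x(L) - 132)*sqrt(-2 - 27) = (1/(2 - 1) - 132)*sqrt(-2 - 27) = (1/1 - 132)*sqrt(-29) = (1 - 132)*(I*sqrt(29)) = -131*I*sqrt(29)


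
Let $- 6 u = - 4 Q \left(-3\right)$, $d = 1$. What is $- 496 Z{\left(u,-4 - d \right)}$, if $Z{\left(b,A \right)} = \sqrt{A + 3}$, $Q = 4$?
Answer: $- 496 i \sqrt{2} \approx - 701.45 i$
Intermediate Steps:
$u = -8$ ($u = - \frac{\left(-4\right) 4 \left(-3\right)}{6} = - \frac{\left(-16\right) \left(-3\right)}{6} = \left(- \frac{1}{6}\right) 48 = -8$)
$Z{\left(b,A \right)} = \sqrt{3 + A}$
$- 496 Z{\left(u,-4 - d \right)} = - 496 \sqrt{3 - 5} = - 496 \sqrt{-2} = - 496 i \sqrt{2}$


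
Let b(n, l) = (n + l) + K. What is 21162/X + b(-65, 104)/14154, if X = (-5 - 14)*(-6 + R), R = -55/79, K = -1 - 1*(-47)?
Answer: 23663483227/142261854 ≈ 166.34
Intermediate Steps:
K = 46 (K = -1 + 47 = 46)
R = -55/79 (R = -55*1/79 = -55/79 ≈ -0.69620)
b(n, l) = 46 + l + n (b(n, l) = (n + l) + 46 = (l + n) + 46 = 46 + l + n)
X = 10051/79 (X = (-5 - 14)*(-6 - 55/79) = -19*(-529/79) = 10051/79 ≈ 127.23)
21162/X + b(-65, 104)/14154 = 21162/(10051/79) + (46 + 104 - 65)/14154 = 21162*(79/10051) + 85*(1/14154) = 1671798/10051 + 85/14154 = 23663483227/142261854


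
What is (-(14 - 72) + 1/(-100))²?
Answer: 33628401/10000 ≈ 3362.8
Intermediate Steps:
(-(14 - 72) + 1/(-100))² = (-1*(-58) - 1/100)² = (58 - 1/100)² = (5799/100)² = 33628401/10000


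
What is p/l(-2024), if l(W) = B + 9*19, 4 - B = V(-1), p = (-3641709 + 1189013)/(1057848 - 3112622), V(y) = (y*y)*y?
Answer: 306587/45205028 ≈ 0.0067821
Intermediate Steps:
V(y) = y³ (V(y) = y²*y = y³)
p = 1226348/1027387 (p = -2452696/(-2054774) = -2452696*(-1/2054774) = 1226348/1027387 ≈ 1.1937)
B = 5 (B = 4 - 1*(-1)³ = 4 - 1*(-1) = 4 + 1 = 5)
l(W) = 176 (l(W) = 5 + 9*19 = 5 + 171 = 176)
p/l(-2024) = (1226348/1027387)/176 = (1226348/1027387)*(1/176) = 306587/45205028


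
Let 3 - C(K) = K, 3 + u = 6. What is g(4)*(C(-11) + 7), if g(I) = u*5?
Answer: 315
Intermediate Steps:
u = 3 (u = -3 + 6 = 3)
C(K) = 3 - K
g(I) = 15 (g(I) = 3*5 = 15)
g(4)*(C(-11) + 7) = 15*((3 - 1*(-11)) + 7) = 15*((3 + 11) + 7) = 15*(14 + 7) = 15*21 = 315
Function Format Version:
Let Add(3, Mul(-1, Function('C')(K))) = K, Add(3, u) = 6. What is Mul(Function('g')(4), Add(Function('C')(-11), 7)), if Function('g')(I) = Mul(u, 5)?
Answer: 315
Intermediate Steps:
u = 3 (u = Add(-3, 6) = 3)
Function('C')(K) = Add(3, Mul(-1, K))
Function('g')(I) = 15 (Function('g')(I) = Mul(3, 5) = 15)
Mul(Function('g')(4), Add(Function('C')(-11), 7)) = Mul(15, Add(Add(3, Mul(-1, -11)), 7)) = Mul(15, Add(Add(3, 11), 7)) = Mul(15, Add(14, 7)) = Mul(15, 21) = 315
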